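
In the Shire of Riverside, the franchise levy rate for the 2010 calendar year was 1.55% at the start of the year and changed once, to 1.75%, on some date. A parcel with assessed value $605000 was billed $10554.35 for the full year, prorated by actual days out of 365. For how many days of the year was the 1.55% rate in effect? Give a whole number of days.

Let d = days at the first rate; then 365 − d days at the second rate.
$605000 × [1.55%·d + 1.75%·(365−d)] / 365 = $10554.35
Solving gives d = 10, so the new rate took effect on 11 January 2010.

10 days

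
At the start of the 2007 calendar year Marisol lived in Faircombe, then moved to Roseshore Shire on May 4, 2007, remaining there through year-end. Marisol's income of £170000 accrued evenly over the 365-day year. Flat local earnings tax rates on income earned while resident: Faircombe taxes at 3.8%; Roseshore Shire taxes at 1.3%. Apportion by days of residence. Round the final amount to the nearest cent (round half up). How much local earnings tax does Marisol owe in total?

Faircombe, January 1 – May 3, 2007: 123 days → £170000 × 3.8% × 123/365 = £2176.9315
Roseshore Shire, May 4 – December 31, 2007: 242 days → £170000 × 1.3% × 242/365 = £1465.2603
Total = £3642.1918

£3642.19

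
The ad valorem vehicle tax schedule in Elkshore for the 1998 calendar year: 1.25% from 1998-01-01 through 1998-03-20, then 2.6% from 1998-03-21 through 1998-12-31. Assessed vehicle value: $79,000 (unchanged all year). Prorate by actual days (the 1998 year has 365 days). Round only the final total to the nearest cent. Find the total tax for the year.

1998-01-01 to 1998-03-20: 79 days at 1.25% → $79,000 × 1.25% × 79/365 = $213.7329
1998-03-21 to 1998-12-31: 286 days at 2.6% → $79,000 × 2.6% × 286/365 = $1,609.4356
Total = $1,823.1685

$1,823.17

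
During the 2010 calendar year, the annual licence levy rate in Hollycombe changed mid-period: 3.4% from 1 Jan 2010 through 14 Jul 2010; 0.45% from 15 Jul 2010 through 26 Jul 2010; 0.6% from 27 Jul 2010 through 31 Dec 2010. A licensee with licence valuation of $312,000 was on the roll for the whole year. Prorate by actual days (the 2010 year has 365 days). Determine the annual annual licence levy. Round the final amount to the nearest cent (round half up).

1 Jan – 14 Jul 2010: 195 days at 3.4% → $312,000 × 3.4% × 195/365 = $5,667.2877
15 Jul – 26 Jul 2010: 12 days at 0.45% → $312,000 × 0.45% × 12/365 = $46.1589
27 Jul – 31 Dec 2010: 158 days at 0.6% → $312,000 × 0.6% × 158/365 = $810.3452
Total = $6,523.7918

$6,523.79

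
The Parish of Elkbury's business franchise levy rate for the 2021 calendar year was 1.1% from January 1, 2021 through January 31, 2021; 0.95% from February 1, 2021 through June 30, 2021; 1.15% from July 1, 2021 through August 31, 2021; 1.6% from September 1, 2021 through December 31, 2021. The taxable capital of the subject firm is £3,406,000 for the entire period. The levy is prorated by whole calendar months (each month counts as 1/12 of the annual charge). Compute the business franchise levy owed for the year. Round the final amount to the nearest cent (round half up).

January 1 – January 31, 2021: 1 month at 1.1% → £3,406,000 × 1.1% × 1/12 = £3,122.1667
February 1 – June 30, 2021: 5 months at 0.95% → £3,406,000 × 0.95% × 5/12 = £13,482.0833
July 1 – August 31, 2021: 2 months at 1.15% → £3,406,000 × 1.15% × 2/12 = £6,528.1667
September 1 – December 31, 2021: 4 months at 1.6% → £3,406,000 × 1.6% × 4/12 = £18,165.3333
Total = £41,297.7500

£41,297.75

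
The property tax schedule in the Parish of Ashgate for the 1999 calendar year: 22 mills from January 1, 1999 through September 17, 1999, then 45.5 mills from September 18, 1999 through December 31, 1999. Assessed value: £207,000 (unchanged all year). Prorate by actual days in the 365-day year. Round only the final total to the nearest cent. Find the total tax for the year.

January 1 – September 17, 1999: 260 days at 22 mills → £207,000 × 2.2% × 260/365 = £3,243.9452
September 18 – December 31, 1999: 105 days at 45.5 mills → £207,000 × 4.55% × 105/365 = £2,709.4315
Total = £5,953.3767

£5,953.38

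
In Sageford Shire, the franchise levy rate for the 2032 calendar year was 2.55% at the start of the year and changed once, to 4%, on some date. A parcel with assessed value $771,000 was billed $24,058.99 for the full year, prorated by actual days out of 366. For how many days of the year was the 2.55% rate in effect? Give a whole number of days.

Let d = days at the first rate; then 366 − d days at the second rate.
$771,000 × [2.55%·d + 4%·(366−d)] / 366 = $24,058.99
Solving gives d = 222, so the new rate took effect on 10 August 2032.

222 days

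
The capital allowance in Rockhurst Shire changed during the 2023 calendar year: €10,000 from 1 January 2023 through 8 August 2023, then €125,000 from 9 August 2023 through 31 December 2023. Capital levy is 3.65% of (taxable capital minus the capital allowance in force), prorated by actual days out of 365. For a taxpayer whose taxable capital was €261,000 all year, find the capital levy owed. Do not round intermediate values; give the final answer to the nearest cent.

€7,494.00

1 January – 8 August 2023: 220 days, exemption €10,000 → (€261,000 − €10,000) × 3.65% × 220/365 = €5,522.0000
9 August – 31 December 2023: 145 days, exemption €125,000 → (€261,000 − €125,000) × 3.65% × 145/365 = €1,972.0000
Total = €7,494.0000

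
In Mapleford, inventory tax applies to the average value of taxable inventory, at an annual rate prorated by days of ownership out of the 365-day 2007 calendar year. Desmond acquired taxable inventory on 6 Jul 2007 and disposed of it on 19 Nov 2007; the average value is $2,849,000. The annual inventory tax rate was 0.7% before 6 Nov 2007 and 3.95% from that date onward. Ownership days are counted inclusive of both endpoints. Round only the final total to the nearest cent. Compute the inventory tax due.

$11,036.95

6 Jul – 5 Nov 2007: 123 days at 0.7% → $2,849,000 × 0.7% × 123/365 = $6,720.5178
6 Nov – 19 Nov 2007: 14 days at 3.95% → $2,849,000 × 3.95% × 14/365 = $4,316.4301
Total = $11,036.9479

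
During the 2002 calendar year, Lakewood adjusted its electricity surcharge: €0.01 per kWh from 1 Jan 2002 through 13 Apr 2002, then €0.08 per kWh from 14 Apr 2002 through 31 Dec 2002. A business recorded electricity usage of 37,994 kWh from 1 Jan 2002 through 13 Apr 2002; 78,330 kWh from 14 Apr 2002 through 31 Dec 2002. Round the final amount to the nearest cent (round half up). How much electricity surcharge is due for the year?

1 Jan – 13 Apr 2002: 37,994 kWh at €0.01/kWh → €379.94
14 Apr – 31 Dec 2002: 78,330 kWh at €0.08/kWh → €6,266.40

€6,646.34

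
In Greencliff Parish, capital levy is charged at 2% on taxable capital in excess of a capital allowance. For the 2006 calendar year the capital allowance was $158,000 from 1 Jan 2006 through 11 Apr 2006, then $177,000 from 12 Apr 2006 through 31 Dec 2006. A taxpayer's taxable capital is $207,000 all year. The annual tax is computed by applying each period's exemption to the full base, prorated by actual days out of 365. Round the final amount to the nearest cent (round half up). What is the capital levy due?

$705.15

1 Jan – 11 Apr 2006: 101 days, exemption $158,000 → ($207,000 − $158,000) × 2% × 101/365 = $271.1781
12 Apr – 31 Dec 2006: 264 days, exemption $177,000 → ($207,000 − $177,000) × 2% × 264/365 = $433.9726
Total = $705.1507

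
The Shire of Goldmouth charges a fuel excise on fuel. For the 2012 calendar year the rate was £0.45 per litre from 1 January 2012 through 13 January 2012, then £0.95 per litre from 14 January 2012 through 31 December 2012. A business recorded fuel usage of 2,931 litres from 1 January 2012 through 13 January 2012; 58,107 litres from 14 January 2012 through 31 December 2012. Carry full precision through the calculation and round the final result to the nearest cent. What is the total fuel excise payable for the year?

1 January – 13 January 2012: 2,931 litres at £0.45/litre → £1,318.95
14 January – 31 December 2012: 58,107 litres at £0.95/litre → £55,201.65

£56,520.60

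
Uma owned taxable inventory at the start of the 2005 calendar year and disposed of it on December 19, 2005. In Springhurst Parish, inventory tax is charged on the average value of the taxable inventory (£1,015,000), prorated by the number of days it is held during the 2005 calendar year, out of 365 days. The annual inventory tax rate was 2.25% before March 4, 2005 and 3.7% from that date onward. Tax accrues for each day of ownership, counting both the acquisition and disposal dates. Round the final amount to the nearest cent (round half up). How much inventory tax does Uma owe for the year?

January 1 – March 3, 2005: 62 days at 2.25% → £1,015,000 × 2.25% × 62/365 = £3,879.2466
March 4 – December 19, 2005: 291 days at 3.7% → £1,015,000 × 3.7% × 291/365 = £29,941.1096
Total = £33,820.3562

£33,820.36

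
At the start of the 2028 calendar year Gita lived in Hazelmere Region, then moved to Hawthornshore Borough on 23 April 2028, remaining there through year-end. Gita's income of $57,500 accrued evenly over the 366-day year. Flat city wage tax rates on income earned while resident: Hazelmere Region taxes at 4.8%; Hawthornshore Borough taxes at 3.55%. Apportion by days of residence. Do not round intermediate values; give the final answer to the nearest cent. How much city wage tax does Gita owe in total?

Hazelmere Region, 1 January – 22 April 2028: 113 days → $57,500 × 4.8% × 113/366 = $852.1311
Hawthornshore Borough, 23 April – 31 December 2028: 253 days → $57,500 × 3.55% × 253/366 = $1,411.0280
Total = $2,263.1592

$2,263.16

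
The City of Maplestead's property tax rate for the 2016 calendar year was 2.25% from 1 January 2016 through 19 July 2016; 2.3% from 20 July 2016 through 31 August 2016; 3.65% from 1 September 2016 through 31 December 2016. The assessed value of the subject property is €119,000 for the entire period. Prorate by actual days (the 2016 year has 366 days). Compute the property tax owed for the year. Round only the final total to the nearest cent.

€3,239.82

1 January – 19 July 2016: 201 days at 2.25% → €119,000 × 2.25% × 201/366 = €1,470.4303
20 July – 31 August 2016: 43 days at 2.3% → €119,000 × 2.3% × 43/366 = €321.5601
1 September – 31 December 2016: 122 days at 3.65% → €119,000 × 3.65% × 122/366 = €1,447.8333
Total = €3,239.8238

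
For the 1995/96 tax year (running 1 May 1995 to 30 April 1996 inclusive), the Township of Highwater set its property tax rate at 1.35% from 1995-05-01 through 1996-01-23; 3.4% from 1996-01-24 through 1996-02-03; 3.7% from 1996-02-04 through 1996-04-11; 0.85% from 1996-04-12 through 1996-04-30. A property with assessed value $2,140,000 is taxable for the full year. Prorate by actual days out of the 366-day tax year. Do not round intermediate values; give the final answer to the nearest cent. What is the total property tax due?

1995-05-01 to 1996-01-23: 268 days at 1.35% → $2,140,000 × 1.35% × 268/366 = $21,154.4262
1996-01-24 to 1996-02-03: 11 days at 3.4% → $2,140,000 × 3.4% × 11/366 = $2,186.7760
1996-02-04 to 1996-04-11: 68 days at 3.7% → $2,140,000 × 3.7% × 68/366 = $14,711.0383
1996-04-12 to 1996-04-30: 19 days at 0.85% → $2,140,000 × 0.85% × 19/366 = $944.2896
Total = $38,996.5301

$38,996.53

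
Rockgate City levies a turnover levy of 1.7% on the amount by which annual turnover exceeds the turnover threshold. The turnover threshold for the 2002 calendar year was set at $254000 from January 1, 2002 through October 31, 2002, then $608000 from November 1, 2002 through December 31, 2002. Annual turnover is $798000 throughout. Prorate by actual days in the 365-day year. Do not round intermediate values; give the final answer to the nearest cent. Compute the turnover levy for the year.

January 1 – October 31, 2002: 304 days, exemption $254000 → ($798000 − $254000) × 1.7% × 304/365 = $7702.4438
November 1 – December 31, 2002: 61 days, exemption $608000 → ($798000 − $608000) × 1.7% × 61/365 = $539.8082
Total = $8242.2521

$8242.25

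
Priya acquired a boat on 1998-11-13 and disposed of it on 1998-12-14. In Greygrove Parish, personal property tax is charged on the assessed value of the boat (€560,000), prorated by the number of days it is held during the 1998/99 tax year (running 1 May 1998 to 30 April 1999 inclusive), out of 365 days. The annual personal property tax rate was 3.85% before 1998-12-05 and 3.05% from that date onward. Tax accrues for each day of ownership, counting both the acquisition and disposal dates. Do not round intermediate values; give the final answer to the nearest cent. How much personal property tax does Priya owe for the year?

1998-11-13 to 1998-12-04: 22 days at 3.85% → €560,000 × 3.85% × 22/365 = €1,299.5068
1998-12-05 to 1998-12-14: 10 days at 3.05% → €560,000 × 3.05% × 10/365 = €467.9452
Total = €1,767.4521

€1,767.45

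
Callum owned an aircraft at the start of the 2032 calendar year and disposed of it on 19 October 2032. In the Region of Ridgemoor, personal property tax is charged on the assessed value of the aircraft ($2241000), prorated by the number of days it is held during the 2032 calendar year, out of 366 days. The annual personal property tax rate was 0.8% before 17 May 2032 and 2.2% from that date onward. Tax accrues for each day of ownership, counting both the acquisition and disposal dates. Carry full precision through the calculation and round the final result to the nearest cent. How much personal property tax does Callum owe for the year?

1 January – 16 May 2032: 137 days at 0.8% → $2241000 × 0.8% × 137/366 = $6710.7541
17 May – 19 October 2032: 156 days at 2.2% → $2241000 × 2.2% × 156/366 = $21013.9672
Total = $27724.7213

$27724.72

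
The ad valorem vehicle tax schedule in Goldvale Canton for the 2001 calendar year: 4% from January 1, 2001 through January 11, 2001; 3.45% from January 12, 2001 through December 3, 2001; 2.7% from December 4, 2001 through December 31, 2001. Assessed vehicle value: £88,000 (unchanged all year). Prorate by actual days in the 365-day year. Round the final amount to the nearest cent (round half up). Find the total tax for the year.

£2,999.96

January 1 – January 11, 2001: 11 days at 4% → £88,000 × 4% × 11/365 = £106.0822
January 12 – December 3, 2001: 326 days at 3.45% → £88,000 × 3.45% × 326/365 = £2,711.6055
December 4 – December 31, 2001: 28 days at 2.7% → £88,000 × 2.7% × 28/365 = £182.2685
Total = £2,999.9562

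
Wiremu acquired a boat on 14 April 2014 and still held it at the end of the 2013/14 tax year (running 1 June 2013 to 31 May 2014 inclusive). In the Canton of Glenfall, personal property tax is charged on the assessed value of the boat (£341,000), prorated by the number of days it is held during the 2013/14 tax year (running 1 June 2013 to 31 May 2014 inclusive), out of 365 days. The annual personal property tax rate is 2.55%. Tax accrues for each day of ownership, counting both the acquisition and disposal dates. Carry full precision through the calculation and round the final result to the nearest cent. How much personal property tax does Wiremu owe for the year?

£1,143.52

Days held (14 April – 31 May 2014): 48 out of 365
Tax = £341,000 × 2.55% × 48/365 = £1,143.5178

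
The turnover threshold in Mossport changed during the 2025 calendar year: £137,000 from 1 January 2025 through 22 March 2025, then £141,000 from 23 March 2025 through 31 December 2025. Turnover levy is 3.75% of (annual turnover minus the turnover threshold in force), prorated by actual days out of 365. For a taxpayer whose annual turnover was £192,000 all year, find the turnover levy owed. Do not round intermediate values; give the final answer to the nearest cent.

1 January – 22 March 2025: 81 days, exemption £137,000 → (£192,000 − £137,000) × 3.75% × 81/365 = £457.7055
23 March – 31 December 2025: 284 days, exemption £141,000 → (£192,000 − £141,000) × 3.75% × 284/365 = £1,488.0822
Total = £1,945.7877

£1,945.79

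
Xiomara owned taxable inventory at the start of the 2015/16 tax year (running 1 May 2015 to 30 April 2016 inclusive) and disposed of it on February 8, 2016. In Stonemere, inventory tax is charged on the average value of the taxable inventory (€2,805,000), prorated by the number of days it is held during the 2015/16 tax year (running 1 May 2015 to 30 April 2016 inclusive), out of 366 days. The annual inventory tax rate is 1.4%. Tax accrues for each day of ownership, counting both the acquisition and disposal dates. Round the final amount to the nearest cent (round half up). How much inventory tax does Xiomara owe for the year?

Days held (May 1, 2015 – February 8, 2016): 284 out of 366
Tax = €2,805,000 × 1.4% × 284/366 = €30,471.8033

€30,471.80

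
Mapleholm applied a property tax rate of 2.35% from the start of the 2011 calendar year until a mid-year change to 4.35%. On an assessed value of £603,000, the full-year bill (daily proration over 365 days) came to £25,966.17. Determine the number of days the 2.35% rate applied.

8 days

Let d = days at the first rate; then 365 − d days at the second rate.
£603,000 × [2.35%·d + 4.35%·(365−d)] / 365 = £25,966.17
Solving gives d = 8, so the new rate took effect on January 9, 2011.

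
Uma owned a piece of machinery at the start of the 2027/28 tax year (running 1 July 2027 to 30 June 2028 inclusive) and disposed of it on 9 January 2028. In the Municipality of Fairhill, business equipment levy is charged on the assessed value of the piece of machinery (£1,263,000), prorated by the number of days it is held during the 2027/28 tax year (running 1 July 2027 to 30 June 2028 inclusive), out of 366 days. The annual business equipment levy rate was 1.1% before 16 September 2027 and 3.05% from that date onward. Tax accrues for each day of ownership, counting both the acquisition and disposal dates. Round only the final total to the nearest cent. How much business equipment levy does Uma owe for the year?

£15,131.84

1 July – 15 September 2027: 77 days at 1.1% → £1,263,000 × 1.1% × 77/366 = £2,922.8443
16 September 2027 – 9 January 2028: 116 days at 3.05% → £1,263,000 × 3.05% × 116/366 = £12,209.0000
Total = £15,131.8443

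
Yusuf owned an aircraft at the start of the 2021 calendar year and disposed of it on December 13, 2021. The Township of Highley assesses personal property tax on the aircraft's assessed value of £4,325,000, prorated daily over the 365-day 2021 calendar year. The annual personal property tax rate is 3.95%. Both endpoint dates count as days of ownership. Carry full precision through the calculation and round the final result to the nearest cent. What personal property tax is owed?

£162,412.64

Days held (January 1 – December 13, 2021): 347 out of 365
Tax = £4,325,000 × 3.95% × 347/365 = £162,412.6370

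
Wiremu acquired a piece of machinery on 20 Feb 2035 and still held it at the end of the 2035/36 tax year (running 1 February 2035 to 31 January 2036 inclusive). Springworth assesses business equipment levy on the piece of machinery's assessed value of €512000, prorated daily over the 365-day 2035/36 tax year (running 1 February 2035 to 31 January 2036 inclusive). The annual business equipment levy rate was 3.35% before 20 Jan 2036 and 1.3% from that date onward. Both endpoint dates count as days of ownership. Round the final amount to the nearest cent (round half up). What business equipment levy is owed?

€15914.08

20 Feb 2035 – 19 Jan 2036: 334 days at 3.35% → €512000 × 3.35% × 334/365 = €15695.2548
20 Jan – 31 Jan 2036: 12 days at 1.3% → €512000 × 1.3% × 12/365 = €218.8274
Total = €15914.0822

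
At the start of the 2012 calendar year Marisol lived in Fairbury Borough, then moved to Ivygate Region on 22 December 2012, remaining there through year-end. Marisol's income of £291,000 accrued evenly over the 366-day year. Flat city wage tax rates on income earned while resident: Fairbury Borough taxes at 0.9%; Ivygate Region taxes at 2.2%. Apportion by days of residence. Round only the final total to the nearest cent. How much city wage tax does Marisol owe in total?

Fairbury Borough, 1 January – 21 December 2012: 356 days → £291,000 × 0.9% × 356/366 = £2,547.4426
Ivygate Region, 22 December – 31 December 2012: 10 days → £291,000 × 2.2% × 10/366 = £174.9180
Total = £2,722.3607

£2,722.36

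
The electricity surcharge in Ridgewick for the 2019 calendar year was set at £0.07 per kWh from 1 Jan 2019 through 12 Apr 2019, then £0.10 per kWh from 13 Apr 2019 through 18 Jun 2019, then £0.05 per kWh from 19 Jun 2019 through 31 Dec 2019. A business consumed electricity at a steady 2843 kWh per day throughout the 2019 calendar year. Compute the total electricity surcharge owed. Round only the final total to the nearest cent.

£67,208.52

1 Jan – 12 Apr 2019: 102 days × 2843 kWh/day = 289,986 kWh at £0.07/kWh → £20,299.02
13 Apr – 18 Jun 2019: 67 days × 2843 kWh/day = 190,481 kWh at £0.10/kWh → £19,048.10
19 Jun – 31 Dec 2019: 196 days × 2843 kWh/day = 557,228 kWh at £0.05/kWh → £27,861.40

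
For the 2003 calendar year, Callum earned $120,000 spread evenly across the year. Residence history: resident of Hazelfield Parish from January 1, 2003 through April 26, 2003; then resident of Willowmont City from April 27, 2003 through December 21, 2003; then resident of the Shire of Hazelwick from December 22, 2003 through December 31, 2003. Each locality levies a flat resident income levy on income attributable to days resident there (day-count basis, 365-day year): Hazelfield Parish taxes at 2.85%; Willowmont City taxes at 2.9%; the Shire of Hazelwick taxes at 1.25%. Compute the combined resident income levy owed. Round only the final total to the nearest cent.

Hazelfield Parish, January 1 – April 26, 2003: 116 days → $120,000 × 2.85% × 116/365 = $1,086.9041
Willowmont City, April 27 – December 21, 2003: 239 days → $120,000 × 2.9% × 239/365 = $2,278.6849
The Shire of Hazelwick, December 22 – December 31, 2003: 10 days → $120,000 × 1.25% × 10/365 = $41.0959
Total = $3,406.6849

$3,406.68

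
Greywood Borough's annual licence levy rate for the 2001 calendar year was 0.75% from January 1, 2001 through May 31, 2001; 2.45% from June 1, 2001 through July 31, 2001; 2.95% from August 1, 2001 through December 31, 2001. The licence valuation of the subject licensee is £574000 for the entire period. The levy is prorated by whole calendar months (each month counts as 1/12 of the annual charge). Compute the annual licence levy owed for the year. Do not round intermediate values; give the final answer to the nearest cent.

January 1 – May 31, 2001: 5 months at 0.75% → £574000 × 0.75% × 5/12 = £1793.7500
June 1 – July 31, 2001: 2 months at 2.45% → £574000 × 2.45% × 2/12 = £2343.8333
August 1 – December 31, 2001: 5 months at 2.95% → £574000 × 2.95% × 5/12 = £7055.4167
Total = £11193.0000

£11193.00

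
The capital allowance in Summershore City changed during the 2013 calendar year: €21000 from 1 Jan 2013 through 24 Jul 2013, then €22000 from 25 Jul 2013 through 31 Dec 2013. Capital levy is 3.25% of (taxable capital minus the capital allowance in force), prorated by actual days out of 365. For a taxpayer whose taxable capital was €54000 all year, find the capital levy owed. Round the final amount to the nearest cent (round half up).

1 Jan – 24 Jul 2013: 205 days, exemption €21000 → (€54000 − €21000) × 3.25% × 205/365 = €602.3630
25 Jul – 31 Dec 2013: 160 days, exemption €22000 → (€54000 − €22000) × 3.25% × 160/365 = €455.8904
Total = €1058.2534

€1058.25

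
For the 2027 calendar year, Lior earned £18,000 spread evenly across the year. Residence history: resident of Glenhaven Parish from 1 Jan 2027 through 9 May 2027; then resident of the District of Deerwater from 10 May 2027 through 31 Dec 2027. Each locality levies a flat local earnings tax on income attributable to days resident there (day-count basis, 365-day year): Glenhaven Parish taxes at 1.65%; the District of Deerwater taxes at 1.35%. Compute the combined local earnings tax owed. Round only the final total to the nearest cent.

£262.08

Glenhaven Parish, 1 Jan – 9 May 2027: 129 days → £18,000 × 1.65% × 129/365 = £104.9671
The District of Deerwater, 10 May – 31 Dec 2027: 236 days → £18,000 × 1.35% × 236/365 = £157.1178
Total = £262.0849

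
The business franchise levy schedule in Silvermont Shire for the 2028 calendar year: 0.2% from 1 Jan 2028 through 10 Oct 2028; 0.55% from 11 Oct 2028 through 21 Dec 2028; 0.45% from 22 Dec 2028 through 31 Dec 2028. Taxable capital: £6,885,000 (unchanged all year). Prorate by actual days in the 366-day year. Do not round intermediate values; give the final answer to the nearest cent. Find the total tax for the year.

£18,980.78

1 Jan – 10 Oct 2028: 284 days at 0.2% → £6,885,000 × 0.2% × 284/366 = £10,684.9180
11 Oct – 21 Dec 2028: 72 days at 0.55% → £6,885,000 × 0.55% × 72/366 = £7,449.3443
22 Dec – 31 Dec 2028: 10 days at 0.45% → £6,885,000 × 0.45% × 10/366 = £846.5164
Total = £18,980.7787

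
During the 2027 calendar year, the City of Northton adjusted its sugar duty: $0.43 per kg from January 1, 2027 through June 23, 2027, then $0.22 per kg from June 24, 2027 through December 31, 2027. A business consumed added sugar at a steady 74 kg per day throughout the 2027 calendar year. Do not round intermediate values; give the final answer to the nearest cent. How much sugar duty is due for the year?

January 1 – June 23, 2027: 174 days × 74 kg/day = 12,876 kg at $0.43/kg → $5536.68
June 24 – December 31, 2027: 191 days × 74 kg/day = 14,134 kg at $0.22/kg → $3109.48

$8646.16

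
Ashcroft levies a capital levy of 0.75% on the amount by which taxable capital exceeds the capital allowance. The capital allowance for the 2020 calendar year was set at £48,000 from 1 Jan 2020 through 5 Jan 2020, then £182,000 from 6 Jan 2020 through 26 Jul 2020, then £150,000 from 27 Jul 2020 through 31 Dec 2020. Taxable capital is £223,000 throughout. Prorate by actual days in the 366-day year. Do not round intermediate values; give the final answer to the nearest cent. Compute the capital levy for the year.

1 Jan – 5 Jan 2020: 5 days, exemption £48,000 → (£223,000 − £48,000) × 0.75% × 5/366 = £17.9303
6 Jan – 26 Jul 2020: 203 days, exemption £182,000 → (£223,000 − £182,000) × 0.75% × 203/366 = £170.5533
27 Jul – 31 Dec 2020: 158 days, exemption £150,000 → (£223,000 − £150,000) × 0.75% × 158/366 = £236.3525
Total = £424.8361

£424.84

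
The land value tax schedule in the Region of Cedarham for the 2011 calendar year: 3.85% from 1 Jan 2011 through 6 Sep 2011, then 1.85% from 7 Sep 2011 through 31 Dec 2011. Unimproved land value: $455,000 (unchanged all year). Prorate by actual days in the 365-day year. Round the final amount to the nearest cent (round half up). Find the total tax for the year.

1 Jan – 6 Sep 2011: 249 days at 3.85% → $455,000 × 3.85% × 249/365 = $11,950.2945
7 Sep – 31 Dec 2011: 116 days at 1.85% → $455,000 × 1.85% × 116/365 = $2,675.1507
Total = $14,625.4452

$14,625.45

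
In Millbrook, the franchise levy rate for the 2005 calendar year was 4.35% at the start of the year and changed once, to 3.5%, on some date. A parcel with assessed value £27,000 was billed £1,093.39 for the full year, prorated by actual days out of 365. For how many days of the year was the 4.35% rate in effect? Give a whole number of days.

Let d = days at the first rate; then 365 − d days at the second rate.
£27,000 × [4.35%·d + 3.5%·(365−d)] / 365 = £1,093.39
Solving gives d = 236, so the new rate took effect on 25 August 2005.

236 days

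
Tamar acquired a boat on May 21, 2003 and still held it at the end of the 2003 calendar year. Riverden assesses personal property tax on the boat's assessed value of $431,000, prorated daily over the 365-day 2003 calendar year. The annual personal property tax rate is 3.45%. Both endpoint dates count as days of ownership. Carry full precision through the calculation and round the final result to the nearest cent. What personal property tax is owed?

$9,166.13

Days held (May 21 – December 31, 2003): 225 out of 365
Tax = $431,000 × 3.45% × 225/365 = $9,166.1301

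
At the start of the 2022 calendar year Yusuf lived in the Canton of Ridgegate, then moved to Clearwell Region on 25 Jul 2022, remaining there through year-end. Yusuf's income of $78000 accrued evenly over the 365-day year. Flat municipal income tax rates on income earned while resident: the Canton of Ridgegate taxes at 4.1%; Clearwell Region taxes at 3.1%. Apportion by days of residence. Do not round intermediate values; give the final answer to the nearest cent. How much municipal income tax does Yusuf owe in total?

The Canton of Ridgegate, 1 Jan – 24 Jul 2022: 205 days → $78000 × 4.1% × 205/365 = $1796.1370
Clearwell Region, 25 Jul – 31 Dec 2022: 160 days → $78000 × 3.1% × 160/365 = $1059.9452
Total = $2856.0822

$2856.08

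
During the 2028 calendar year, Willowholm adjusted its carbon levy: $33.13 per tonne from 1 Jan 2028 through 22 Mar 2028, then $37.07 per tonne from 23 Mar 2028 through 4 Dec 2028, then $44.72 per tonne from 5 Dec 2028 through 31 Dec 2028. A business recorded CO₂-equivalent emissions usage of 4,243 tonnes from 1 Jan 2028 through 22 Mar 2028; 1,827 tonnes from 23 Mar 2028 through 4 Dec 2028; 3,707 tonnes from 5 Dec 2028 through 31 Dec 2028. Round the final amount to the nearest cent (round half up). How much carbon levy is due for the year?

$374074.52

1 Jan – 22 Mar 2028: 4,243 tonnes at $33.13/tonne → $140570.59
23 Mar – 4 Dec 2028: 1,827 tonnes at $37.07/tonne → $67726.89
5 Dec – 31 Dec 2028: 3,707 tonnes at $44.72/tonne → $165777.04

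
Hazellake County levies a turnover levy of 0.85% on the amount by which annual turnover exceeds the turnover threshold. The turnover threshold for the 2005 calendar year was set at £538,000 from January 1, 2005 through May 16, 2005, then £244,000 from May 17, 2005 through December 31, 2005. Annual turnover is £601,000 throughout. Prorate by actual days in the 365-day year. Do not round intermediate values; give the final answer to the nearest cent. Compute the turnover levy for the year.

£2,103.37

January 1 – May 16, 2005: 136 days, exemption £538,000 → (£601,000 − £538,000) × 0.85% × 136/365 = £199.5288
May 17 – December 31, 2005: 229 days, exemption £244,000 → (£601,000 − £244,000) × 0.85% × 229/365 = £1,903.8370
Total = £2,103.3658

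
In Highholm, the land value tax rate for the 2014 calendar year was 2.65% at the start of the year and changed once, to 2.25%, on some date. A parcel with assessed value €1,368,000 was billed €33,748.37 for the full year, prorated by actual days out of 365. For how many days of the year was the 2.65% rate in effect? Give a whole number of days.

Let d = days at the first rate; then 365 − d days at the second rate.
€1,368,000 × [2.65%·d + 2.25%·(365−d)] / 365 = €33,748.37
Solving gives d = 198, so the new rate took effect on 18 July 2014.

198 days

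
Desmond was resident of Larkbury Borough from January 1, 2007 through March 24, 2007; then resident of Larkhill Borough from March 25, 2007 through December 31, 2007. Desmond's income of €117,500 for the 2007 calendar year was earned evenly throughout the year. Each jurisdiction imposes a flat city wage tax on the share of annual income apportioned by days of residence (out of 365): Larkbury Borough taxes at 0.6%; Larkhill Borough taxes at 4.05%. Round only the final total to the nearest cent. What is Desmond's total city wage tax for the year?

€3,836.94

Larkbury Borough, January 1 – March 24, 2007: 83 days → €117,500 × 0.6% × 83/365 = €160.3151
Larkhill Borough, March 25 – December 31, 2007: 282 days → €117,500 × 4.05% × 282/365 = €3,676.6233
Total = €3,836.9384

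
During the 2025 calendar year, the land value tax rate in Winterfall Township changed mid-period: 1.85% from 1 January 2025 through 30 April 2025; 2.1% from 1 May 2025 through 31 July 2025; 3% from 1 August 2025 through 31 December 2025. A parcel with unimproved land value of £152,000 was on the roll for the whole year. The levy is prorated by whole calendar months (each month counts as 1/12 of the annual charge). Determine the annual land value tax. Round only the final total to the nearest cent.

£3,635.33

1 January – 30 April 2025: 4 months at 1.85% → £152,000 × 1.85% × 4/12 = £937.3333
1 May – 31 July 2025: 3 months at 2.1% → £152,000 × 2.1% × 3/12 = £798.0000
1 August – 31 December 2025: 5 months at 3% → £152,000 × 3% × 5/12 = £1,900.0000
Total = £3,635.3333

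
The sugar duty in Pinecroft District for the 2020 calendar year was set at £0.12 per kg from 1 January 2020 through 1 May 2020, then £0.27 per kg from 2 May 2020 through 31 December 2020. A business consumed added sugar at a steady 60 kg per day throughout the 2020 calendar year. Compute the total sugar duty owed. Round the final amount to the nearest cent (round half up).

1 January – 1 May 2020: 122 days × 60 kg/day = 7,320 kg at £0.12/kg → £878.40
2 May – 31 December 2020: 244 days × 60 kg/day = 14,640 kg at £0.27/kg → £3952.80

£4831.20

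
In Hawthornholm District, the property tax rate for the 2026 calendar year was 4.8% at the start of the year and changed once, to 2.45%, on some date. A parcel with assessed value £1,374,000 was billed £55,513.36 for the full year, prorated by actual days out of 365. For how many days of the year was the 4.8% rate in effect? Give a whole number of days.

Let d = days at the first rate; then 365 − d days at the second rate.
£1,374,000 × [4.8%·d + 2.45%·(365−d)] / 365 = £55,513.36
Solving gives d = 247, so the new rate took effect on September 5, 2026.

247 days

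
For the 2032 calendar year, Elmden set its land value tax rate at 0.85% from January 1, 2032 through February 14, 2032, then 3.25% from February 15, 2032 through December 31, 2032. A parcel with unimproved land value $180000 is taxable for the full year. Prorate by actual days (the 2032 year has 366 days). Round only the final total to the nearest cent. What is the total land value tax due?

$5318.85

January 1 – February 14, 2032: 45 days at 0.85% → $180000 × 0.85% × 45/366 = $188.1148
February 15 – December 31, 2032: 321 days at 3.25% → $180000 × 3.25% × 321/366 = $5130.7377
Total = $5318.8525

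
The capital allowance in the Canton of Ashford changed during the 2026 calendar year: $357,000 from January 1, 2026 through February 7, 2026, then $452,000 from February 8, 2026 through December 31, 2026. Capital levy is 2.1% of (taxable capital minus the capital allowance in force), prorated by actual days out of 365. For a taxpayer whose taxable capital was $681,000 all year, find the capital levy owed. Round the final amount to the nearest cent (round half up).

January 1 – February 7, 2026: 38 days, exemption $357,000 → ($681,000 − $357,000) × 2.1% × 38/365 = $708.3616
February 8 – December 31, 2026: 327 days, exemption $452,000 → ($681,000 − $452,000) × 2.1% × 327/365 = $4,308.3370
Total = $5,016.6986

$5,016.70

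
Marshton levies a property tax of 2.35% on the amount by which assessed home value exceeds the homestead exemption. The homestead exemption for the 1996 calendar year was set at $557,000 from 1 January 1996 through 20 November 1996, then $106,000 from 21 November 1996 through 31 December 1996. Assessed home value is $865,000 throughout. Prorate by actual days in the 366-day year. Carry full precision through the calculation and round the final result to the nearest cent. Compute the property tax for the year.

$8,425.26

1 January – 20 November 1996: 325 days, exemption $557,000 → ($865,000 − $557,000) × 2.35% × 325/366 = $6,427.1858
21 November – 31 December 1996: 41 days, exemption $106,000 → ($865,000 − $106,000) × 2.35% × 41/366 = $1,998.0779
Total = $8,425.2637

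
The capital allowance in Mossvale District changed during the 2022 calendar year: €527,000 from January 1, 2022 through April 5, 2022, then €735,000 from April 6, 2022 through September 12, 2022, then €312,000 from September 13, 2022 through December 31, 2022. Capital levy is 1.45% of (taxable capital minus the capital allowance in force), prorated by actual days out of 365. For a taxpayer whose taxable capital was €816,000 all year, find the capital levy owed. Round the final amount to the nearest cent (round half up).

€3,807.94

January 1 – April 5, 2022: 95 days, exemption €527,000 → (€816,000 − €527,000) × 1.45% × 95/365 = €1,090.6781
April 6 – September 12, 2022: 160 days, exemption €735,000 → (€816,000 − €735,000) × 1.45% × 160/365 = €514.8493
September 13 – December 31, 2022: 110 days, exemption €312,000 → (€816,000 − €312,000) × 1.45% × 110/365 = €2,202.4110
Total = €3,807.9384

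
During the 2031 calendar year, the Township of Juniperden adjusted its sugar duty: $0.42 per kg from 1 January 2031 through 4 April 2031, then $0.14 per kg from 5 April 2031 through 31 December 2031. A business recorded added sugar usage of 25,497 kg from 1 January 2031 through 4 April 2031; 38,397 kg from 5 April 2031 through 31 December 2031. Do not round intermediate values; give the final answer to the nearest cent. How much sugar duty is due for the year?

1 January – 4 April 2031: 25,497 kg at $0.42/kg → $10,708.74
5 April – 31 December 2031: 38,397 kg at $0.14/kg → $5,375.58

$16,084.32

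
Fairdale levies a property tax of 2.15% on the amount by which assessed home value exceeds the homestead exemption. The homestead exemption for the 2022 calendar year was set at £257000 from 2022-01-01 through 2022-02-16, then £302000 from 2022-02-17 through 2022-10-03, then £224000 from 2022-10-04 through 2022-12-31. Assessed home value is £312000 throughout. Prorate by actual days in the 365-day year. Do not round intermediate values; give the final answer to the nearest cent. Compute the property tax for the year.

£748.49

2022-01-01 to 2022-02-16: 47 days, exemption £257000 → (£312000 − £257000) × 2.15% × 47/365 = £152.2671
2022-02-17 to 2022-10-03: 229 days, exemption £302000 → (£312000 − £302000) × 2.15% × 229/365 = £134.8904
2022-10-04 to 2022-12-31: 89 days, exemption £224000 → (£312000 − £224000) × 2.15% × 89/365 = £461.3370
Total = £748.4945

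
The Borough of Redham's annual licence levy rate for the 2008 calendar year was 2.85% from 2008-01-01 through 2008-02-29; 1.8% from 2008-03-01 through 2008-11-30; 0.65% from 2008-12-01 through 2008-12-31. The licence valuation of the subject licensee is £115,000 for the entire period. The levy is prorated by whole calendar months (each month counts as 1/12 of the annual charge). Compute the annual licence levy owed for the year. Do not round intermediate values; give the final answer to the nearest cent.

£2,161.04

2008-01-01 to 2008-02-29: 2 months at 2.85% → £115,000 × 2.85% × 2/12 = £546.2500
2008-03-01 to 2008-11-30: 9 months at 1.8% → £115,000 × 1.8% × 9/12 = £1,552.5000
2008-12-01 to 2008-12-31: 1 month at 0.65% → £115,000 × 0.65% × 1/12 = £62.2917
Total = £2,161.0417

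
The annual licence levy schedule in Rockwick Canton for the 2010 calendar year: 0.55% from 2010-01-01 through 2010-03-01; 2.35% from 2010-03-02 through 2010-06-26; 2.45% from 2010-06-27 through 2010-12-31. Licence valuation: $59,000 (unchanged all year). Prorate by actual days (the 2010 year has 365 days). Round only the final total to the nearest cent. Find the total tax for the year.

2010-01-01 to 2010-03-01: 60 days at 0.55% → $59,000 × 0.55% × 60/365 = $53.3425
2010-03-02 to 2010-06-26: 117 days at 2.35% → $59,000 × 2.35% × 117/365 = $444.4397
2010-06-27 to 2010-12-31: 188 days at 2.45% → $59,000 × 2.45% × 188/365 = $744.5315
Total = $1,242.3137

$1,242.31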